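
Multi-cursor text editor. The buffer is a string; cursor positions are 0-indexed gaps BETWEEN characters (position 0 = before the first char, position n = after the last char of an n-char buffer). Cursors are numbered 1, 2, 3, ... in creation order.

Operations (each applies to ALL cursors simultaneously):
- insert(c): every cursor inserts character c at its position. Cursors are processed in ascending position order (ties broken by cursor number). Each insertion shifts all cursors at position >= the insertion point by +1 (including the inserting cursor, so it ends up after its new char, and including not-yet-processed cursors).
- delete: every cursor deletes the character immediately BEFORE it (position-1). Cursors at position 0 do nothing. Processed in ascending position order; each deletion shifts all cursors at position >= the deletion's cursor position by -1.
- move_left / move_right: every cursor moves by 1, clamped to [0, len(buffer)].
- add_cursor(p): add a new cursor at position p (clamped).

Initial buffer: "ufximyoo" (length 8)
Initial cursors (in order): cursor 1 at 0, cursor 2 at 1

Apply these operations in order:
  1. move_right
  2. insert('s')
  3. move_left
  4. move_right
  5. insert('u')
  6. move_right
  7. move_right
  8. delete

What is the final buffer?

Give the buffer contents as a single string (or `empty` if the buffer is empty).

After op 1 (move_right): buffer="ufximyoo" (len 8), cursors c1@1 c2@2, authorship ........
After op 2 (insert('s')): buffer="usfsximyoo" (len 10), cursors c1@2 c2@4, authorship .1.2......
After op 3 (move_left): buffer="usfsximyoo" (len 10), cursors c1@1 c2@3, authorship .1.2......
After op 4 (move_right): buffer="usfsximyoo" (len 10), cursors c1@2 c2@4, authorship .1.2......
After op 5 (insert('u')): buffer="usufsuximyoo" (len 12), cursors c1@3 c2@6, authorship .11.22......
After op 6 (move_right): buffer="usufsuximyoo" (len 12), cursors c1@4 c2@7, authorship .11.22......
After op 7 (move_right): buffer="usufsuximyoo" (len 12), cursors c1@5 c2@8, authorship .11.22......
After op 8 (delete): buffer="usufuxmyoo" (len 10), cursors c1@4 c2@6, authorship .11.2.....

Answer: usufuxmyoo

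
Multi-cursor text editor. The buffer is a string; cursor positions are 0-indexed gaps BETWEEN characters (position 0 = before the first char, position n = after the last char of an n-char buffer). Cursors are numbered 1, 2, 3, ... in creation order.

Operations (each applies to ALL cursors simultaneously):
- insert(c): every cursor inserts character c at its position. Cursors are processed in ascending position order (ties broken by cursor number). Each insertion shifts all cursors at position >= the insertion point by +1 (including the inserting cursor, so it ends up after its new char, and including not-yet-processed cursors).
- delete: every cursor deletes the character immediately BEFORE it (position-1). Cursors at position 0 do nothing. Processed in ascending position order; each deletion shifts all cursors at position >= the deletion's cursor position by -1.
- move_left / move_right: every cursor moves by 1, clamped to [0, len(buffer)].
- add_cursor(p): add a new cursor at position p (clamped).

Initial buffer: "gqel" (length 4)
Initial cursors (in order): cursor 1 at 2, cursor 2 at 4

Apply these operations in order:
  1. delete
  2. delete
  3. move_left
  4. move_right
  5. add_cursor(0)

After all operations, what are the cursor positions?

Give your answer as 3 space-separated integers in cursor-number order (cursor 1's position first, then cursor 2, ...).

After op 1 (delete): buffer="ge" (len 2), cursors c1@1 c2@2, authorship ..
After op 2 (delete): buffer="" (len 0), cursors c1@0 c2@0, authorship 
After op 3 (move_left): buffer="" (len 0), cursors c1@0 c2@0, authorship 
After op 4 (move_right): buffer="" (len 0), cursors c1@0 c2@0, authorship 
After op 5 (add_cursor(0)): buffer="" (len 0), cursors c1@0 c2@0 c3@0, authorship 

Answer: 0 0 0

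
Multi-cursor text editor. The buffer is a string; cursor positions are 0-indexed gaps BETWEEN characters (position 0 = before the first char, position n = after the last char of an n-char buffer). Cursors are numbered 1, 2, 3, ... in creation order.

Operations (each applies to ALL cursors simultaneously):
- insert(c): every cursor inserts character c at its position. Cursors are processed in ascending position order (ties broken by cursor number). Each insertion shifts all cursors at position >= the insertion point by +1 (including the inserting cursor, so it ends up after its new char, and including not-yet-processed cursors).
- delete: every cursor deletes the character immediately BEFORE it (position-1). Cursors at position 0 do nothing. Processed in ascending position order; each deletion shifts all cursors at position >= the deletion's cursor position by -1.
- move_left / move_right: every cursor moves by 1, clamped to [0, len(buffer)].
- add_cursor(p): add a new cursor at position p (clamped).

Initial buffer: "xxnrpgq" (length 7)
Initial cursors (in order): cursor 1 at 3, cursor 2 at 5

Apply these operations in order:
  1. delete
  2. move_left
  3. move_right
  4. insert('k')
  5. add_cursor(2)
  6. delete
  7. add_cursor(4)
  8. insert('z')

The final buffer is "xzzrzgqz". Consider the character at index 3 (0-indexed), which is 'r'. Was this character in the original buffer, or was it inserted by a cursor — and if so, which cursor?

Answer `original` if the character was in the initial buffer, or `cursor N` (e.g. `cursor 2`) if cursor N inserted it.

Answer: original

Derivation:
After op 1 (delete): buffer="xxrgq" (len 5), cursors c1@2 c2@3, authorship .....
After op 2 (move_left): buffer="xxrgq" (len 5), cursors c1@1 c2@2, authorship .....
After op 3 (move_right): buffer="xxrgq" (len 5), cursors c1@2 c2@3, authorship .....
After op 4 (insert('k')): buffer="xxkrkgq" (len 7), cursors c1@3 c2@5, authorship ..1.2..
After op 5 (add_cursor(2)): buffer="xxkrkgq" (len 7), cursors c3@2 c1@3 c2@5, authorship ..1.2..
After op 6 (delete): buffer="xrgq" (len 4), cursors c1@1 c3@1 c2@2, authorship ....
After op 7 (add_cursor(4)): buffer="xrgq" (len 4), cursors c1@1 c3@1 c2@2 c4@4, authorship ....
After op 8 (insert('z')): buffer="xzzrzgqz" (len 8), cursors c1@3 c3@3 c2@5 c4@8, authorship .13.2..4
Authorship (.=original, N=cursor N): . 1 3 . 2 . . 4
Index 3: author = original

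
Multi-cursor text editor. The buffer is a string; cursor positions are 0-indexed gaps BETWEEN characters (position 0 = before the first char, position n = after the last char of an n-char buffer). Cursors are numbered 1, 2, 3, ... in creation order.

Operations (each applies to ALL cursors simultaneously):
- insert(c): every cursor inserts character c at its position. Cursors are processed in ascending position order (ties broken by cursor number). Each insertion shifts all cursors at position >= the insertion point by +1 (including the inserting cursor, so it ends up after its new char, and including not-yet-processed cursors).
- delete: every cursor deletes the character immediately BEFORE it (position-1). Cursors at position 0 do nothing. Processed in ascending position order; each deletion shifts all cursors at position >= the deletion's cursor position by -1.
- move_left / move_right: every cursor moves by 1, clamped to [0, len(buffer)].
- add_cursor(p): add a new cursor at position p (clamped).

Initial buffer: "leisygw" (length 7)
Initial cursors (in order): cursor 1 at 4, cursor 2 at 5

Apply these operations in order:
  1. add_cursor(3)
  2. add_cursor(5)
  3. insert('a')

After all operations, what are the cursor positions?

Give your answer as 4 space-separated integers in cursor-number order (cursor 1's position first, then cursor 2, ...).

After op 1 (add_cursor(3)): buffer="leisygw" (len 7), cursors c3@3 c1@4 c2@5, authorship .......
After op 2 (add_cursor(5)): buffer="leisygw" (len 7), cursors c3@3 c1@4 c2@5 c4@5, authorship .......
After op 3 (insert('a')): buffer="leiasayaagw" (len 11), cursors c3@4 c1@6 c2@9 c4@9, authorship ...3.1.24..

Answer: 6 9 4 9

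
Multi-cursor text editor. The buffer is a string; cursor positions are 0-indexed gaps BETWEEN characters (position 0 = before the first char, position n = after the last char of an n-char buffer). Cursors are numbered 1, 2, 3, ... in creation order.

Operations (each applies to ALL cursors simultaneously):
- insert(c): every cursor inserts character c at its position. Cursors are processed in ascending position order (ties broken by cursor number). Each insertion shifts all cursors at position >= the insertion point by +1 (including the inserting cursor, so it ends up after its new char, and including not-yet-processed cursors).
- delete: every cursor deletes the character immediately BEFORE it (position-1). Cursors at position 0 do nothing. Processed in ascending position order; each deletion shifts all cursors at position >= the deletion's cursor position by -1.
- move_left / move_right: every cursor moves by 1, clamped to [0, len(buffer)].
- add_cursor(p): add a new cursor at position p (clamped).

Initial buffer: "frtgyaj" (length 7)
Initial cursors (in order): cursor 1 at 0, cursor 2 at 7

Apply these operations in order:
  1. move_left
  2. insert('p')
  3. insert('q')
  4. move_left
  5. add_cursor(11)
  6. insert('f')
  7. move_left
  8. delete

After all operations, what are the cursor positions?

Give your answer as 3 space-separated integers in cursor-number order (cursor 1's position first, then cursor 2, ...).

Answer: 0 8 10

Derivation:
After op 1 (move_left): buffer="frtgyaj" (len 7), cursors c1@0 c2@6, authorship .......
After op 2 (insert('p')): buffer="pfrtgyapj" (len 9), cursors c1@1 c2@8, authorship 1......2.
After op 3 (insert('q')): buffer="pqfrtgyapqj" (len 11), cursors c1@2 c2@10, authorship 11......22.
After op 4 (move_left): buffer="pqfrtgyapqj" (len 11), cursors c1@1 c2@9, authorship 11......22.
After op 5 (add_cursor(11)): buffer="pqfrtgyapqj" (len 11), cursors c1@1 c2@9 c3@11, authorship 11......22.
After op 6 (insert('f')): buffer="pfqfrtgyapfqjf" (len 14), cursors c1@2 c2@11 c3@14, authorship 111......222.3
After op 7 (move_left): buffer="pfqfrtgyapfqjf" (len 14), cursors c1@1 c2@10 c3@13, authorship 111......222.3
After op 8 (delete): buffer="fqfrtgyafqf" (len 11), cursors c1@0 c2@8 c3@10, authorship 11......223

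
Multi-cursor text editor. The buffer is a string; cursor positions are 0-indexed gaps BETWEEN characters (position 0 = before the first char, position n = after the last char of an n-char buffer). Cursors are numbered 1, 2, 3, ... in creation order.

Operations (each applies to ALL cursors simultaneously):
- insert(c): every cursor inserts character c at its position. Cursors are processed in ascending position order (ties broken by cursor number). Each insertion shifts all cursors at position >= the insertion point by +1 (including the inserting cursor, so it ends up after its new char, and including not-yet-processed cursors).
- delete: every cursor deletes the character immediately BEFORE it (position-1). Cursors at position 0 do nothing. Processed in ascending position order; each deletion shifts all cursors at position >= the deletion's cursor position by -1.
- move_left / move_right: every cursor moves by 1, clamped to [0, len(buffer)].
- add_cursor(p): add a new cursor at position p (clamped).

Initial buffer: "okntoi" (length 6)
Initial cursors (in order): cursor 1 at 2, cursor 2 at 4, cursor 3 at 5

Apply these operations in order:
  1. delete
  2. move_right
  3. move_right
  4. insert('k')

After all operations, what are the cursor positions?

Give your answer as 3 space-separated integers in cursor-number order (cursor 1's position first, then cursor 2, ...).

After op 1 (delete): buffer="oni" (len 3), cursors c1@1 c2@2 c3@2, authorship ...
After op 2 (move_right): buffer="oni" (len 3), cursors c1@2 c2@3 c3@3, authorship ...
After op 3 (move_right): buffer="oni" (len 3), cursors c1@3 c2@3 c3@3, authorship ...
After op 4 (insert('k')): buffer="onikkk" (len 6), cursors c1@6 c2@6 c3@6, authorship ...123

Answer: 6 6 6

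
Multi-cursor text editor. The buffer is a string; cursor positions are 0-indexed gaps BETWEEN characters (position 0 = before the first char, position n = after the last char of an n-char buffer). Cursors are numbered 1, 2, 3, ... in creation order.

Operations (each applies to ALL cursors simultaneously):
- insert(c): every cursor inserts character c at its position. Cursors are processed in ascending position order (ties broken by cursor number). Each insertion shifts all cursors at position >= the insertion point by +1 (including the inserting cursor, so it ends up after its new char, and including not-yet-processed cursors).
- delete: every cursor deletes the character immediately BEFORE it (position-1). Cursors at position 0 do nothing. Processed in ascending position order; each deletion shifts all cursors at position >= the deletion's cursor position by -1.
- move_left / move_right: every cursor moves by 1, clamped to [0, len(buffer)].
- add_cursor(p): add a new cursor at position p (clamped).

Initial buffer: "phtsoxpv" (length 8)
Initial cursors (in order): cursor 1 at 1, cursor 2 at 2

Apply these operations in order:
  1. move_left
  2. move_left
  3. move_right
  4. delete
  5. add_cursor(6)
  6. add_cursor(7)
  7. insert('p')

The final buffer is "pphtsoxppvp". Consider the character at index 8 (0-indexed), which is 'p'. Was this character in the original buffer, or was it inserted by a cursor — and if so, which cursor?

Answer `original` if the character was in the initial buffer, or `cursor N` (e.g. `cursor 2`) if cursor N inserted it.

After op 1 (move_left): buffer="phtsoxpv" (len 8), cursors c1@0 c2@1, authorship ........
After op 2 (move_left): buffer="phtsoxpv" (len 8), cursors c1@0 c2@0, authorship ........
After op 3 (move_right): buffer="phtsoxpv" (len 8), cursors c1@1 c2@1, authorship ........
After op 4 (delete): buffer="htsoxpv" (len 7), cursors c1@0 c2@0, authorship .......
After op 5 (add_cursor(6)): buffer="htsoxpv" (len 7), cursors c1@0 c2@0 c3@6, authorship .......
After op 6 (add_cursor(7)): buffer="htsoxpv" (len 7), cursors c1@0 c2@0 c3@6 c4@7, authorship .......
After op 7 (insert('p')): buffer="pphtsoxppvp" (len 11), cursors c1@2 c2@2 c3@9 c4@11, authorship 12......3.4
Authorship (.=original, N=cursor N): 1 2 . . . . . . 3 . 4
Index 8: author = 3

Answer: cursor 3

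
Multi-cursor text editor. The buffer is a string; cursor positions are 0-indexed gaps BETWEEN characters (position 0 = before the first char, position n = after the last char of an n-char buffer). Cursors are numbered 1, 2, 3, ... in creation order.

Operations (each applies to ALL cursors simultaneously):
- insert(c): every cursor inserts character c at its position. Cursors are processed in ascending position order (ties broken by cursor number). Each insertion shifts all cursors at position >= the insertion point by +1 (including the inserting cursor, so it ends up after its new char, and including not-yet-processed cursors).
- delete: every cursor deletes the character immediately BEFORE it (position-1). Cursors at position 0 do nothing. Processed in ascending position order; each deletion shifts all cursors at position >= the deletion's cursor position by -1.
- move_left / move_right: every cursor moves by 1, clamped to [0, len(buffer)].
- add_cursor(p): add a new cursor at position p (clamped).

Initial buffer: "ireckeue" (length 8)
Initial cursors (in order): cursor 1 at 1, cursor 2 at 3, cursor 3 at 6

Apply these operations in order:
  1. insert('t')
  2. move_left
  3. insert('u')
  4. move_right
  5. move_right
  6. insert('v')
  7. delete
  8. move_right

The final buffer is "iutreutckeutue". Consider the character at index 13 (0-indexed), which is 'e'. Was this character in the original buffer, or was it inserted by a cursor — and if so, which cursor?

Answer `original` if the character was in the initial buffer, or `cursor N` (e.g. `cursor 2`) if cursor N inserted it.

After op 1 (insert('t')): buffer="itretcketue" (len 11), cursors c1@2 c2@5 c3@9, authorship .1..2...3..
After op 2 (move_left): buffer="itretcketue" (len 11), cursors c1@1 c2@4 c3@8, authorship .1..2...3..
After op 3 (insert('u')): buffer="iutreutckeutue" (len 14), cursors c1@2 c2@6 c3@11, authorship .11..22...33..
After op 4 (move_right): buffer="iutreutckeutue" (len 14), cursors c1@3 c2@7 c3@12, authorship .11..22...33..
After op 5 (move_right): buffer="iutreutckeutue" (len 14), cursors c1@4 c2@8 c3@13, authorship .11..22...33..
After op 6 (insert('v')): buffer="iutrveutcvkeutuve" (len 17), cursors c1@5 c2@10 c3@16, authorship .11.1.22.2..33.3.
After op 7 (delete): buffer="iutreutckeutue" (len 14), cursors c1@4 c2@8 c3@13, authorship .11..22...33..
After op 8 (move_right): buffer="iutreutckeutue" (len 14), cursors c1@5 c2@9 c3@14, authorship .11..22...33..
Authorship (.=original, N=cursor N): . 1 1 . . 2 2 . . . 3 3 . .
Index 13: author = original

Answer: original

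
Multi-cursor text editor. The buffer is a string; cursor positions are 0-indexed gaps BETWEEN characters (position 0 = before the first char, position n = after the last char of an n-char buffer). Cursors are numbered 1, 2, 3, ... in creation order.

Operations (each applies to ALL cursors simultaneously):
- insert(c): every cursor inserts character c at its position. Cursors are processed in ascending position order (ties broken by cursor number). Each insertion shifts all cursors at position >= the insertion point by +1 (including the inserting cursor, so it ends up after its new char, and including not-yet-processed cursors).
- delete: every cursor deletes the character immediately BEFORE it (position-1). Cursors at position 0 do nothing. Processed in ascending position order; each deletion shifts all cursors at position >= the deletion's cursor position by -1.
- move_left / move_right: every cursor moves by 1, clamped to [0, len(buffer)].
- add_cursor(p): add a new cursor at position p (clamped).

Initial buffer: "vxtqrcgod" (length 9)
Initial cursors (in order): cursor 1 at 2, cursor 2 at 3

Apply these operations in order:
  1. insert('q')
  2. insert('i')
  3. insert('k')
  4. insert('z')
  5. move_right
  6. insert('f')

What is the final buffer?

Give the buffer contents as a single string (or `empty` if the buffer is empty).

Answer: vxqikztfqikzqfrcgod

Derivation:
After op 1 (insert('q')): buffer="vxqtqqrcgod" (len 11), cursors c1@3 c2@5, authorship ..1.2......
After op 2 (insert('i')): buffer="vxqitqiqrcgod" (len 13), cursors c1@4 c2@7, authorship ..11.22......
After op 3 (insert('k')): buffer="vxqiktqikqrcgod" (len 15), cursors c1@5 c2@9, authorship ..111.222......
After op 4 (insert('z')): buffer="vxqikztqikzqrcgod" (len 17), cursors c1@6 c2@11, authorship ..1111.2222......
After op 5 (move_right): buffer="vxqikztqikzqrcgod" (len 17), cursors c1@7 c2@12, authorship ..1111.2222......
After op 6 (insert('f')): buffer="vxqikztfqikzqfrcgod" (len 19), cursors c1@8 c2@14, authorship ..1111.12222.2.....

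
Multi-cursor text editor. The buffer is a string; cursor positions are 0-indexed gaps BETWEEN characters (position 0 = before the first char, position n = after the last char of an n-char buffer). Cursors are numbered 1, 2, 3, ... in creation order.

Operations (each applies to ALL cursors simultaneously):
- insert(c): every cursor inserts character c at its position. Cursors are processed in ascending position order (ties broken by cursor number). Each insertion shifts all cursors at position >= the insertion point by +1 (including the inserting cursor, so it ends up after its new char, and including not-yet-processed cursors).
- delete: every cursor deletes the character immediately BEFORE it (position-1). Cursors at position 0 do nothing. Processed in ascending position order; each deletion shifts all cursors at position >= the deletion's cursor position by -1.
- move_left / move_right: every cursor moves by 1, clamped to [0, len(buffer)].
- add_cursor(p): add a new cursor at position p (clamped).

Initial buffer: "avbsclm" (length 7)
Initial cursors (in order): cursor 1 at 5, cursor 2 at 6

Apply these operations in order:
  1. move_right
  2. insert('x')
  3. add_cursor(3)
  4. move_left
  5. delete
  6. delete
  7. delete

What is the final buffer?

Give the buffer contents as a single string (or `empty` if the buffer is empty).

Answer: x

Derivation:
After op 1 (move_right): buffer="avbsclm" (len 7), cursors c1@6 c2@7, authorship .......
After op 2 (insert('x')): buffer="avbsclxmx" (len 9), cursors c1@7 c2@9, authorship ......1.2
After op 3 (add_cursor(3)): buffer="avbsclxmx" (len 9), cursors c3@3 c1@7 c2@9, authorship ......1.2
After op 4 (move_left): buffer="avbsclxmx" (len 9), cursors c3@2 c1@6 c2@8, authorship ......1.2
After op 5 (delete): buffer="abscxx" (len 6), cursors c3@1 c1@4 c2@5, authorship ....12
After op 6 (delete): buffer="bsx" (len 3), cursors c3@0 c1@2 c2@2, authorship ..2
After op 7 (delete): buffer="x" (len 1), cursors c1@0 c2@0 c3@0, authorship 2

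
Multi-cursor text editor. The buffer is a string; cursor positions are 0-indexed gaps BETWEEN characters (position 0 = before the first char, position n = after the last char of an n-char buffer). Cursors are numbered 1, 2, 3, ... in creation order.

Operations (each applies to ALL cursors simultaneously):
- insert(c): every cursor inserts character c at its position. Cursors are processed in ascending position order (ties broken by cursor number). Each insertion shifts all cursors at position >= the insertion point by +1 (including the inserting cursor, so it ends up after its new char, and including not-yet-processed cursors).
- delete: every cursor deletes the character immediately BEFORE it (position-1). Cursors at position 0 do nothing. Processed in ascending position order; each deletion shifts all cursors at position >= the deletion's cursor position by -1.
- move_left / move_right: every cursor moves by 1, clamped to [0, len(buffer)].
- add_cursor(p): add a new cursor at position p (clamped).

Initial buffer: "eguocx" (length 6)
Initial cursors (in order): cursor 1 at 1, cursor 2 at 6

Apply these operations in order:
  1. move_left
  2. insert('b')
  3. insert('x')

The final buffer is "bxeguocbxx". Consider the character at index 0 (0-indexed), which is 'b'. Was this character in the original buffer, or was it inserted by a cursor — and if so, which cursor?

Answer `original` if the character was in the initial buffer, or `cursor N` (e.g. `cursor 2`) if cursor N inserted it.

Answer: cursor 1

Derivation:
After op 1 (move_left): buffer="eguocx" (len 6), cursors c1@0 c2@5, authorship ......
After op 2 (insert('b')): buffer="beguocbx" (len 8), cursors c1@1 c2@7, authorship 1.....2.
After op 3 (insert('x')): buffer="bxeguocbxx" (len 10), cursors c1@2 c2@9, authorship 11.....22.
Authorship (.=original, N=cursor N): 1 1 . . . . . 2 2 .
Index 0: author = 1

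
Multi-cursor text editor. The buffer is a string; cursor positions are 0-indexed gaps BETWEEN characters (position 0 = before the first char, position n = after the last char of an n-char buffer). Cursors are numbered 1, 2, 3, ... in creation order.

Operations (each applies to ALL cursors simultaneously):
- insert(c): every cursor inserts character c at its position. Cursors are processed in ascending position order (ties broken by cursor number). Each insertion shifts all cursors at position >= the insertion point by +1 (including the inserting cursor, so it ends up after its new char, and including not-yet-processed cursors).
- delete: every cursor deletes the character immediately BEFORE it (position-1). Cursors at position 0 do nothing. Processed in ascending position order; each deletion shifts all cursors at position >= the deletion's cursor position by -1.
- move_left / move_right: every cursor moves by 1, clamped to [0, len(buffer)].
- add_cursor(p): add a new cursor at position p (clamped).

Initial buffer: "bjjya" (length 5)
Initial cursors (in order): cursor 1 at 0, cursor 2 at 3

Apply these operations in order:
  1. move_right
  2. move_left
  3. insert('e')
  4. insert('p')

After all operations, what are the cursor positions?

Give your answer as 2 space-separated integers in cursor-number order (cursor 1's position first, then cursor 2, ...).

After op 1 (move_right): buffer="bjjya" (len 5), cursors c1@1 c2@4, authorship .....
After op 2 (move_left): buffer="bjjya" (len 5), cursors c1@0 c2@3, authorship .....
After op 3 (insert('e')): buffer="ebjjeya" (len 7), cursors c1@1 c2@5, authorship 1...2..
After op 4 (insert('p')): buffer="epbjjepya" (len 9), cursors c1@2 c2@7, authorship 11...22..

Answer: 2 7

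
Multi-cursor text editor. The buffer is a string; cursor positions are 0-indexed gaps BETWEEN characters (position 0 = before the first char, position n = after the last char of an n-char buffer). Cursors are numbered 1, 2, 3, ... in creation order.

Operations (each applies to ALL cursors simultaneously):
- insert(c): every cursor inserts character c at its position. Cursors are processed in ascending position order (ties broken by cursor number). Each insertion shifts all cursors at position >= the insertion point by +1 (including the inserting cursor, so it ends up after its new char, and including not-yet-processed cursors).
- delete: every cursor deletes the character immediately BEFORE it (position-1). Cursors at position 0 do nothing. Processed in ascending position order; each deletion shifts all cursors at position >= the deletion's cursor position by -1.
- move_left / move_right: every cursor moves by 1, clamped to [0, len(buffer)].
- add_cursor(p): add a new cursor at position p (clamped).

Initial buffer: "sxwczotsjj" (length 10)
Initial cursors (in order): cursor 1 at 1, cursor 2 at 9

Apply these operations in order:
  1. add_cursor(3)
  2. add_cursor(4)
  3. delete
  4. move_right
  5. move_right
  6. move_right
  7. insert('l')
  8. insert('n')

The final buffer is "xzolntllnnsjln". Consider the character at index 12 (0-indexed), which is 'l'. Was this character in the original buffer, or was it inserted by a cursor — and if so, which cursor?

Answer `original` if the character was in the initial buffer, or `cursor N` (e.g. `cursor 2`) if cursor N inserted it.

After op 1 (add_cursor(3)): buffer="sxwczotsjj" (len 10), cursors c1@1 c3@3 c2@9, authorship ..........
After op 2 (add_cursor(4)): buffer="sxwczotsjj" (len 10), cursors c1@1 c3@3 c4@4 c2@9, authorship ..........
After op 3 (delete): buffer="xzotsj" (len 6), cursors c1@0 c3@1 c4@1 c2@5, authorship ......
After op 4 (move_right): buffer="xzotsj" (len 6), cursors c1@1 c3@2 c4@2 c2@6, authorship ......
After op 5 (move_right): buffer="xzotsj" (len 6), cursors c1@2 c3@3 c4@3 c2@6, authorship ......
After op 6 (move_right): buffer="xzotsj" (len 6), cursors c1@3 c3@4 c4@4 c2@6, authorship ......
After op 7 (insert('l')): buffer="xzoltllsjl" (len 10), cursors c1@4 c3@7 c4@7 c2@10, authorship ...1.34..2
After op 8 (insert('n')): buffer="xzolntllnnsjln" (len 14), cursors c1@5 c3@10 c4@10 c2@14, authorship ...11.3434..22
Authorship (.=original, N=cursor N): . . . 1 1 . 3 4 3 4 . . 2 2
Index 12: author = 2

Answer: cursor 2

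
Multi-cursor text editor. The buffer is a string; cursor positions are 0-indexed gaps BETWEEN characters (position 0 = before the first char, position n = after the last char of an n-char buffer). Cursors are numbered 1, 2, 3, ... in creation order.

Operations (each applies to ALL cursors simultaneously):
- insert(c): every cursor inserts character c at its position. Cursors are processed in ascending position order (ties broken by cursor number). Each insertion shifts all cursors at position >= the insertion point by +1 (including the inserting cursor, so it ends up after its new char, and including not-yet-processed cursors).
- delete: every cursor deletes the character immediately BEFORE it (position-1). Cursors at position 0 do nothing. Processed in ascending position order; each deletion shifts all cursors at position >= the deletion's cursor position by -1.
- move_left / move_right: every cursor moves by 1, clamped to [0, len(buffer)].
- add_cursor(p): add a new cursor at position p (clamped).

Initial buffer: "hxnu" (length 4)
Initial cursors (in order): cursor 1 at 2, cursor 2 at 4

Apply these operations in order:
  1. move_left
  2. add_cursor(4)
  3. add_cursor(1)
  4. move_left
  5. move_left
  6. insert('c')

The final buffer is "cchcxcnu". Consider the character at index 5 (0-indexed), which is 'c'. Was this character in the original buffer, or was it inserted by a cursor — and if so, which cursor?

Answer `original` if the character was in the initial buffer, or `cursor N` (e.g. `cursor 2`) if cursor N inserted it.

After op 1 (move_left): buffer="hxnu" (len 4), cursors c1@1 c2@3, authorship ....
After op 2 (add_cursor(4)): buffer="hxnu" (len 4), cursors c1@1 c2@3 c3@4, authorship ....
After op 3 (add_cursor(1)): buffer="hxnu" (len 4), cursors c1@1 c4@1 c2@3 c3@4, authorship ....
After op 4 (move_left): buffer="hxnu" (len 4), cursors c1@0 c4@0 c2@2 c3@3, authorship ....
After op 5 (move_left): buffer="hxnu" (len 4), cursors c1@0 c4@0 c2@1 c3@2, authorship ....
After op 6 (insert('c')): buffer="cchcxcnu" (len 8), cursors c1@2 c4@2 c2@4 c3@6, authorship 14.2.3..
Authorship (.=original, N=cursor N): 1 4 . 2 . 3 . .
Index 5: author = 3

Answer: cursor 3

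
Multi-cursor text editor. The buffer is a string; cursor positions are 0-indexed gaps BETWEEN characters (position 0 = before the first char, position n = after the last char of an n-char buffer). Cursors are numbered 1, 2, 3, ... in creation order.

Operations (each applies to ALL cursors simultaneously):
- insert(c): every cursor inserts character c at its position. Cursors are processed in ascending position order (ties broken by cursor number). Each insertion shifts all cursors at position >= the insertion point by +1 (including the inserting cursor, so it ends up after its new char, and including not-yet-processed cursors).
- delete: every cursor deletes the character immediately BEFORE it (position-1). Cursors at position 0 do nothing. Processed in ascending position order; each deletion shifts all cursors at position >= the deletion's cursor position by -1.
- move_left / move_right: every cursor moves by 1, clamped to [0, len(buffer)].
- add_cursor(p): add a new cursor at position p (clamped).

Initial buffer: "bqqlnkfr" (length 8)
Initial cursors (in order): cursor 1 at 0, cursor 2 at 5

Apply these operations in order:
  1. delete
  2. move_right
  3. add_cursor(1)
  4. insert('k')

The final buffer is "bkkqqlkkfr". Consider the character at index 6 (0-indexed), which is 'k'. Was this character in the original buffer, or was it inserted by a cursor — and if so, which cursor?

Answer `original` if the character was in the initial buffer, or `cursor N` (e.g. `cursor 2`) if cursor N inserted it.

After op 1 (delete): buffer="bqqlkfr" (len 7), cursors c1@0 c2@4, authorship .......
After op 2 (move_right): buffer="bqqlkfr" (len 7), cursors c1@1 c2@5, authorship .......
After op 3 (add_cursor(1)): buffer="bqqlkfr" (len 7), cursors c1@1 c3@1 c2@5, authorship .......
After op 4 (insert('k')): buffer="bkkqqlkkfr" (len 10), cursors c1@3 c3@3 c2@8, authorship .13....2..
Authorship (.=original, N=cursor N): . 1 3 . . . . 2 . .
Index 6: author = original

Answer: original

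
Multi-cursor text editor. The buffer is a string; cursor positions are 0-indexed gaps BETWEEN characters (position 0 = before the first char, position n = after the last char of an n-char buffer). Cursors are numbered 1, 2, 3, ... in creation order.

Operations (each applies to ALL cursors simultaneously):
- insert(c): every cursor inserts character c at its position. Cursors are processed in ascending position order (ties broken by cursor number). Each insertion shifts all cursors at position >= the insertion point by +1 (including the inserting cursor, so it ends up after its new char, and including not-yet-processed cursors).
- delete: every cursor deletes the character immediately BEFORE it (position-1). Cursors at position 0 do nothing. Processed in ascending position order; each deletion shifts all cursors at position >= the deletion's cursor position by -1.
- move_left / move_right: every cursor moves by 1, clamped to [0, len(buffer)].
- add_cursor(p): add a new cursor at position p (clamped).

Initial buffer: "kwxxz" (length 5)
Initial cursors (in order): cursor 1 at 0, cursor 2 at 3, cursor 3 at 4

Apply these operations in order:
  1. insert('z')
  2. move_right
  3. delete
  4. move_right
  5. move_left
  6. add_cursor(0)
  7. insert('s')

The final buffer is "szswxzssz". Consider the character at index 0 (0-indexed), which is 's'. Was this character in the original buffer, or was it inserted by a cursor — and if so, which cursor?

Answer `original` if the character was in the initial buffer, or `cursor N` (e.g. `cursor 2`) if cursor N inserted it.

Answer: cursor 4

Derivation:
After op 1 (insert('z')): buffer="zkwxzxzz" (len 8), cursors c1@1 c2@5 c3@7, authorship 1...2.3.
After op 2 (move_right): buffer="zkwxzxzz" (len 8), cursors c1@2 c2@6 c3@8, authorship 1...2.3.
After op 3 (delete): buffer="zwxzz" (len 5), cursors c1@1 c2@4 c3@5, authorship 1..23
After op 4 (move_right): buffer="zwxzz" (len 5), cursors c1@2 c2@5 c3@5, authorship 1..23
After op 5 (move_left): buffer="zwxzz" (len 5), cursors c1@1 c2@4 c3@4, authorship 1..23
After op 6 (add_cursor(0)): buffer="zwxzz" (len 5), cursors c4@0 c1@1 c2@4 c3@4, authorship 1..23
After op 7 (insert('s')): buffer="szswxzssz" (len 9), cursors c4@1 c1@3 c2@8 c3@8, authorship 411..2233
Authorship (.=original, N=cursor N): 4 1 1 . . 2 2 3 3
Index 0: author = 4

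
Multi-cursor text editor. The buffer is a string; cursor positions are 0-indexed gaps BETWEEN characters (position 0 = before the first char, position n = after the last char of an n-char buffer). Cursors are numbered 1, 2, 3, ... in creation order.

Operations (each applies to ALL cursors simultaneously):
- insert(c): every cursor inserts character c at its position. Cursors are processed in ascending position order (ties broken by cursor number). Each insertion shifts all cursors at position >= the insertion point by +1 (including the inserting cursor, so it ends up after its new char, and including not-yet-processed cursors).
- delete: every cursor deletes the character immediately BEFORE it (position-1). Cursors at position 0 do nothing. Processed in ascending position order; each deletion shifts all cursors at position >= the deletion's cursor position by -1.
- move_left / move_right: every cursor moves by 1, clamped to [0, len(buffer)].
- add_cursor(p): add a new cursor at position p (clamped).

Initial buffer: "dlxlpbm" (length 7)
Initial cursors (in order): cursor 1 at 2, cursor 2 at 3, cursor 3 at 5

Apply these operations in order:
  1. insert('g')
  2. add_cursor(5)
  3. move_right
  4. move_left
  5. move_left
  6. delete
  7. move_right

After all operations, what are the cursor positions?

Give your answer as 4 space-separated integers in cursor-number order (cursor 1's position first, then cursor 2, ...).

After op 1 (insert('g')): buffer="dlgxglpgbm" (len 10), cursors c1@3 c2@5 c3@8, authorship ..1.2..3..
After op 2 (add_cursor(5)): buffer="dlgxglpgbm" (len 10), cursors c1@3 c2@5 c4@5 c3@8, authorship ..1.2..3..
After op 3 (move_right): buffer="dlgxglpgbm" (len 10), cursors c1@4 c2@6 c4@6 c3@9, authorship ..1.2..3..
After op 4 (move_left): buffer="dlgxglpgbm" (len 10), cursors c1@3 c2@5 c4@5 c3@8, authorship ..1.2..3..
After op 5 (move_left): buffer="dlgxglpgbm" (len 10), cursors c1@2 c2@4 c4@4 c3@7, authorship ..1.2..3..
After op 6 (delete): buffer="dglgbm" (len 6), cursors c1@1 c2@1 c4@1 c3@3, authorship .2.3..
After op 7 (move_right): buffer="dglgbm" (len 6), cursors c1@2 c2@2 c4@2 c3@4, authorship .2.3..

Answer: 2 2 4 2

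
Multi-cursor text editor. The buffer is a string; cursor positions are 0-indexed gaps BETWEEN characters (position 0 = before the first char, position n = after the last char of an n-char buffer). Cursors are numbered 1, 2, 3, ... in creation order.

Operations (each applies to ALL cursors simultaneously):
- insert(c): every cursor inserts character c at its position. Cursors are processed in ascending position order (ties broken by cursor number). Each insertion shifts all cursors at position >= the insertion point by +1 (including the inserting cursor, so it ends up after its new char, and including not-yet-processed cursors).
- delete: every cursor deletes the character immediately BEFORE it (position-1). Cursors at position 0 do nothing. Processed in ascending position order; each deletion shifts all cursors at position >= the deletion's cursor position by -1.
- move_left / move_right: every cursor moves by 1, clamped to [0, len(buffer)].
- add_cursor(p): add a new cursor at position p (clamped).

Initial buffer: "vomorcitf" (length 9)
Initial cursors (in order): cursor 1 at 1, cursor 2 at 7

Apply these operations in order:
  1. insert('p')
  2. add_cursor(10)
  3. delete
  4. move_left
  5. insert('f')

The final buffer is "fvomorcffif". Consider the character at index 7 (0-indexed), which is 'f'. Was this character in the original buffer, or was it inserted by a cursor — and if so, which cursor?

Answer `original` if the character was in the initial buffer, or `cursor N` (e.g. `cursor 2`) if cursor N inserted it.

After op 1 (insert('p')): buffer="vpomorciptf" (len 11), cursors c1@2 c2@9, authorship .1......2..
After op 2 (add_cursor(10)): buffer="vpomorciptf" (len 11), cursors c1@2 c2@9 c3@10, authorship .1......2..
After op 3 (delete): buffer="vomorcif" (len 8), cursors c1@1 c2@7 c3@7, authorship ........
After op 4 (move_left): buffer="vomorcif" (len 8), cursors c1@0 c2@6 c3@6, authorship ........
After op 5 (insert('f')): buffer="fvomorcffif" (len 11), cursors c1@1 c2@9 c3@9, authorship 1......23..
Authorship (.=original, N=cursor N): 1 . . . . . . 2 3 . .
Index 7: author = 2

Answer: cursor 2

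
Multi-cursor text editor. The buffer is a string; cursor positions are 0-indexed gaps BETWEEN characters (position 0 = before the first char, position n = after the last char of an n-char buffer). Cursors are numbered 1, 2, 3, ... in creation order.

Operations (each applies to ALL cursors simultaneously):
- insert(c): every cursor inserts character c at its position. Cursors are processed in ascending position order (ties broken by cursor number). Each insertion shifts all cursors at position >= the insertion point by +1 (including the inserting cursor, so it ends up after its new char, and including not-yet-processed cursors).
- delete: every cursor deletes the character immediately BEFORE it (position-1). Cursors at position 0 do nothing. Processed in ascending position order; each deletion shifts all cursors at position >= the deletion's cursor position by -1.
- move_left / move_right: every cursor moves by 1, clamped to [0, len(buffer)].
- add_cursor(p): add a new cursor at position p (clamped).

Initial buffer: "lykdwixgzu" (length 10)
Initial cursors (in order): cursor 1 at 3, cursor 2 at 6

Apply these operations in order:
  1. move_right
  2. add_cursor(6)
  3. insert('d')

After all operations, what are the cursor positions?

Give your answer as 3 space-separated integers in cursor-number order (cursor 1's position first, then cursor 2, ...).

Answer: 5 10 8

Derivation:
After op 1 (move_right): buffer="lykdwixgzu" (len 10), cursors c1@4 c2@7, authorship ..........
After op 2 (add_cursor(6)): buffer="lykdwixgzu" (len 10), cursors c1@4 c3@6 c2@7, authorship ..........
After op 3 (insert('d')): buffer="lykddwidxdgzu" (len 13), cursors c1@5 c3@8 c2@10, authorship ....1..3.2...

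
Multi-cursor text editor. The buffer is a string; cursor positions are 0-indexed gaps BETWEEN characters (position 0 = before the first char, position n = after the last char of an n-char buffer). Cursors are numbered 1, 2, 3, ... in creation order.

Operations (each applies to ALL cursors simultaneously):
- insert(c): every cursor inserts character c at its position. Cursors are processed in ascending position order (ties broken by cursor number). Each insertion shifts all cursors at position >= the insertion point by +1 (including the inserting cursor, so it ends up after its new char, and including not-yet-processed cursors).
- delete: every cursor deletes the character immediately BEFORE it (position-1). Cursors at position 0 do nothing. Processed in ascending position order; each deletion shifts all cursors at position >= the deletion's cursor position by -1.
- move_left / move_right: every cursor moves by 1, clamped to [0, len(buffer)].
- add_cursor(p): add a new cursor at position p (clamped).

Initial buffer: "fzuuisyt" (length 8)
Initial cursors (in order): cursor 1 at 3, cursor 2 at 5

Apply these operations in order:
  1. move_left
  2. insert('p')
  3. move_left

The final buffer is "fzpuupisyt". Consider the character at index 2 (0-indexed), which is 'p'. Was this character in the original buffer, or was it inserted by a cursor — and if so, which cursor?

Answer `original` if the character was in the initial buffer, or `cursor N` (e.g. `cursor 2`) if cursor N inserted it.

Answer: cursor 1

Derivation:
After op 1 (move_left): buffer="fzuuisyt" (len 8), cursors c1@2 c2@4, authorship ........
After op 2 (insert('p')): buffer="fzpuupisyt" (len 10), cursors c1@3 c2@6, authorship ..1..2....
After op 3 (move_left): buffer="fzpuupisyt" (len 10), cursors c1@2 c2@5, authorship ..1..2....
Authorship (.=original, N=cursor N): . . 1 . . 2 . . . .
Index 2: author = 1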